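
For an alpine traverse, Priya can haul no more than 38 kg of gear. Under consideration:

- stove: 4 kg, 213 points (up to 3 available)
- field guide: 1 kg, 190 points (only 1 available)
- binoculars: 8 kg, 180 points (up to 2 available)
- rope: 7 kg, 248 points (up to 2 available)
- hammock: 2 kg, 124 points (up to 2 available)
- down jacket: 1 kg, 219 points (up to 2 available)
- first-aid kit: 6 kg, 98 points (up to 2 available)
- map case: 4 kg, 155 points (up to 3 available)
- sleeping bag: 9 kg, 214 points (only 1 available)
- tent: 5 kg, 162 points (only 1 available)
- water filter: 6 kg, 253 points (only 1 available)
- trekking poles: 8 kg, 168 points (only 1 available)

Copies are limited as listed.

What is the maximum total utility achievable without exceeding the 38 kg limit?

By utility per kg: down jacket 219.00, field guide 190.00, hammock 62.00 lead.
The ratio heuristic lands on 3×stove + field guide + 2×hammock + 2×down jacket + 3×map case + water filter (2233) but leaves 1 kg idle.
The 4 kg tied up in map case is better spent on tent — total rises to 2240 (38 kg).
That's the maximum — no swap from here does better than 2240.

2240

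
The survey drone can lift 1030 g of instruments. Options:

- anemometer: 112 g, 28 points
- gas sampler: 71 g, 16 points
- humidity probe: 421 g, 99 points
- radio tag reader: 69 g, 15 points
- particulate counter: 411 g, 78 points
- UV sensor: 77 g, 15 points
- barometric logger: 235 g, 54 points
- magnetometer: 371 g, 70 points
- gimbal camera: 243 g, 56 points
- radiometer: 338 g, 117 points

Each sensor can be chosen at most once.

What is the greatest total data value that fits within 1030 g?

The ratio ordering already packs tightly: anemometer + gas sampler + humidity probe + radio tag reader + radiometer, 1011 g, 275.

275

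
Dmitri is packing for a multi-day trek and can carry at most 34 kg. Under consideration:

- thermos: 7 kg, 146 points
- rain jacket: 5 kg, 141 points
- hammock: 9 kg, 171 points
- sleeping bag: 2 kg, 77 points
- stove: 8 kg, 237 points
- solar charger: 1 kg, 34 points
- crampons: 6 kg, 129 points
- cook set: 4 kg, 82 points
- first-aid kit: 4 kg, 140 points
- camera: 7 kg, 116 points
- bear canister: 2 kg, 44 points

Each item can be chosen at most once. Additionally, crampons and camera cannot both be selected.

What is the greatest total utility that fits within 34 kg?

Greedy by ratio would take rain jacket + sleeping bag + stove + solar charger + crampons + cook set + first-aid kit + bear canister: 32 kg used, total 884.
Replace solar charger and cook set with thermos: the trade gains 30 net, giving 914 at 34 kg.
That's the maximum — no feasible swap from here does better than 914.

914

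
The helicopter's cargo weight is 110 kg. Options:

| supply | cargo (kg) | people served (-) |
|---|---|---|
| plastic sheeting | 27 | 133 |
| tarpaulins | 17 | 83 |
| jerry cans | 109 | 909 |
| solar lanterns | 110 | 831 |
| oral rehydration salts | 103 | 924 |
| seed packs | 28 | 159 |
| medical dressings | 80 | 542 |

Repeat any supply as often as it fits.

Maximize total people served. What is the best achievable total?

924

By people served per kg: oral rehydration salts 8.97, jerry cans 8.34, solar lanterns 7.55 lead.
The ratio ordering already packs tightly: oral rehydration salts, 103 kg, 924.
The spare 7 kg is too small for any remaining supply, and no exchange beats 924.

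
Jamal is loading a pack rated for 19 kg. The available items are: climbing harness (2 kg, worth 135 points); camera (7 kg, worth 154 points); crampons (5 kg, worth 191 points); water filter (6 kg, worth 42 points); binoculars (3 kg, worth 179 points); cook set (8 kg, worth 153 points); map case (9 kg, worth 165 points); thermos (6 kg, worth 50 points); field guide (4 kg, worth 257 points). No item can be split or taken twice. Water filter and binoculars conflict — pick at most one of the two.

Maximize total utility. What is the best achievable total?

The ratio heuristic lands on climbing harness + crampons + binoculars + field guide (762) but leaves 5 kg idle.
The 2 kg tied up in climbing harness is better spent on camera — total rises to 781 (19 kg).
Runner-up climbing harness + crampons + binoculars + field guide tops out at 762.

781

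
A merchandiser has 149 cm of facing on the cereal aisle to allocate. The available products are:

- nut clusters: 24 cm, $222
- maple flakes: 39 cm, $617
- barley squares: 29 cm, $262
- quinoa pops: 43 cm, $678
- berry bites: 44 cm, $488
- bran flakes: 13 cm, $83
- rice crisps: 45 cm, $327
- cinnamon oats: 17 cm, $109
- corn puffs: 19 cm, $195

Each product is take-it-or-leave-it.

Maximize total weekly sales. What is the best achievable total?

1978

Best packing: maple flakes + quinoa pops + berry bites + corn puffs — 145 cm, 1978 total.
Next best is maple flakes + quinoa pops + berry bites + cinnamon oats at 1892 (143 cm) — short by 86.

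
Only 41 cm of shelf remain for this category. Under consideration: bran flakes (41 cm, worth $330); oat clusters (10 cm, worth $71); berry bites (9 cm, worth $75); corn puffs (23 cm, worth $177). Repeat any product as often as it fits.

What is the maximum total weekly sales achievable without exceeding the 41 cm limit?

By weekly sales per cm: berry bites 8.33, bran flakes 8.05, corn puffs 7.70 lead.
Filling by ratio: 4×berry bites for 300, with 5 cm left unused.
Replace 4×berry bites with bran flakes: the trade gains 30 net, giving 330 at 41 cm.
Every other selection either busts 41 cm or fails to beat 330.

330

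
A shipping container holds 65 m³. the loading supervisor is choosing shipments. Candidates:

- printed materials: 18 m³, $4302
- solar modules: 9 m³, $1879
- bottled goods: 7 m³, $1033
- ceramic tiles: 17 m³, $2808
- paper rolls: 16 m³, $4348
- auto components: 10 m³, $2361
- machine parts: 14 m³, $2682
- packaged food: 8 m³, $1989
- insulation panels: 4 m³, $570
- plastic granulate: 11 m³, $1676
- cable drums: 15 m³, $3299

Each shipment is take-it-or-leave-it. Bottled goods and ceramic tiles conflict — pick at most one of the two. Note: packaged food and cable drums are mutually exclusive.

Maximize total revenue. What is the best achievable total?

By revenue per m³: paper rolls 271.75, packaged food 248.62, printed materials 239.00, auto components 236.10 lead.
Printed materials + solar modules + paper rolls + auto components + packaged food + insulation panels uses 65 of the 65 m³ and totals 15449.
Next best is printed materials + solar modules + paper rolls + machine parts + packaged food at 15200 (65 m³) — short by 249.

15449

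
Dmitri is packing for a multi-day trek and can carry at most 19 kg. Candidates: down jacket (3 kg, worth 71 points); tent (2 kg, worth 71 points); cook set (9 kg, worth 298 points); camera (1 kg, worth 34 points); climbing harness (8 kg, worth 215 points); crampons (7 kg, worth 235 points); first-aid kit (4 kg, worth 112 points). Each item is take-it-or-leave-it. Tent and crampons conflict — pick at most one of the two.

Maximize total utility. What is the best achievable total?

Down jacket + cook set + crampons uses 19 of the 19 kg and totals 604.
An exhaustive check of the 128 subsets confirms 604.

604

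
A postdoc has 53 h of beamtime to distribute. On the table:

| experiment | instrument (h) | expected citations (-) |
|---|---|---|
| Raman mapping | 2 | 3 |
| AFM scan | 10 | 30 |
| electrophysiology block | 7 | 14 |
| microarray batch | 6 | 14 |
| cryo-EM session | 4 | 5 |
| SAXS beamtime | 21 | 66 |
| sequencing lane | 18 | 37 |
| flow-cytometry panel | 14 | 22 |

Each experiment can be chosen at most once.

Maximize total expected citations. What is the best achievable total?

Greedy by ratio would take Raman mapping + AFM scan + electrophysiology block + microarray batch + cryo-EM session + SAXS beamtime: 50 h used, total 132.
Dropping Raman mapping and electrophysiology block and microarray batch frees 15 h; slotting in sequencing lane (18 h) lifts the total to 138 at 53 h.
An exhaustive check of the 256 subsets confirms 138.

138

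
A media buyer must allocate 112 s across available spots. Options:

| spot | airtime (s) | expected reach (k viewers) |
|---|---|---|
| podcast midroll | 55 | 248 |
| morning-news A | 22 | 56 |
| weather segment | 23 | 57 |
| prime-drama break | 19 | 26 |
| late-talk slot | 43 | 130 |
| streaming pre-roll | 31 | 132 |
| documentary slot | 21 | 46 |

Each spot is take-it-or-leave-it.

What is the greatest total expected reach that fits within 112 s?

437

Ranking by ratio (expected reach/s): podcast midroll 4.51, streaming pre-roll 4.26, late-talk slot 3.02.
A density-first pass picks podcast midroll + morning-news A + streaming pre-roll — 436 at 108 s.
Replace morning-news A with weather segment: the trade gains 1 net, giving 437 at 109 s.
The closest alternative, podcast midroll + morning-news A + streaming pre-roll, reaches only 436.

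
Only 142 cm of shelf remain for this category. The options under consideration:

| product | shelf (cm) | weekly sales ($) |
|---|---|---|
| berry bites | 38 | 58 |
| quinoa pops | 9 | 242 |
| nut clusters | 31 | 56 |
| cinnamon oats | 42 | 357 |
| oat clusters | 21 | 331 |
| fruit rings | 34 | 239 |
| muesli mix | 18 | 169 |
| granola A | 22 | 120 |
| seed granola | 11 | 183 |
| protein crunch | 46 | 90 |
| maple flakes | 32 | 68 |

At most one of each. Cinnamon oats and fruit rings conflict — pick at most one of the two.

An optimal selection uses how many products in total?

The maximum weekly sales within 142 cm is 1402.
quinoa pops + cinnamon oats + oat clusters + muesli mix + granola A + seed granola hits 1402 at 123 cm.
Any selection reaching 1402 contains exactly 6 products.

6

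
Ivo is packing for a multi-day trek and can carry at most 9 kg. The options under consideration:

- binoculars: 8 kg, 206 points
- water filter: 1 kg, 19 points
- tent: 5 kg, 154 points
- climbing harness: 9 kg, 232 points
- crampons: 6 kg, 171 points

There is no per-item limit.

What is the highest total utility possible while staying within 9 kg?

Taking the top-ratio items first gives 4×water filter + tent for 230 (9 kg).
Dropping 4×water filter and tent frees 9 kg; slotting in climbing harness (9 kg) lifts the total to 232 at 9 kg.
That's the maximum — no swap from here does better than 232.

232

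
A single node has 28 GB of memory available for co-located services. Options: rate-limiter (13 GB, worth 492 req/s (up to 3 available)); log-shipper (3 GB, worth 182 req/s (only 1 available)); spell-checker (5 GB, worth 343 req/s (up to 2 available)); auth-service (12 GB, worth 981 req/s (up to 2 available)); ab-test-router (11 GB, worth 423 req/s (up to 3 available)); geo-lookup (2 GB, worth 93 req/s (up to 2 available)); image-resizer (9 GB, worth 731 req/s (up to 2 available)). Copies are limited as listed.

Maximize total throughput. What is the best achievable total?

2148

Density check — auth-service 81.75, image-resizer 81.22, spell-checker 68.60 are the best per GB.
Greedy by ratio would take log-shipper + 2×auth-service: 27 GB used, total 2144.
The 27 GB tied up in log-shipper and 2×auth-service is better spent on 2×spell-checker + 2×image-resizer — total rises to 2148 (28 GB).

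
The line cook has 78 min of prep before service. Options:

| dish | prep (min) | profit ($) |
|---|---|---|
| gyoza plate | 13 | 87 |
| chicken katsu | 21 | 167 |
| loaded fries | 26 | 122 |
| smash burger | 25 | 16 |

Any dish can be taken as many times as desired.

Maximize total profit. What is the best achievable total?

Taking gyoza plate + 3×chicken katsu: 76 min used, 588 in profit.
Nothing else within 78 min beats 588.

588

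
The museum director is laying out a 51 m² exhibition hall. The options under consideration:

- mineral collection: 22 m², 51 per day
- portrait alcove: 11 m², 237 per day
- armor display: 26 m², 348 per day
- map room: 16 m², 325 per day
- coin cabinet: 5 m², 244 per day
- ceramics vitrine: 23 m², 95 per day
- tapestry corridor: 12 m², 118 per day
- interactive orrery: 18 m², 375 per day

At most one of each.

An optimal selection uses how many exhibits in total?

The maximum expected visitors within 51 m² is 1181.
portrait alcove + map room + coin cabinet + interactive orrery hits 1181 at 50 m².
Any selection reaching 1181 contains exactly 4 exhibits.

4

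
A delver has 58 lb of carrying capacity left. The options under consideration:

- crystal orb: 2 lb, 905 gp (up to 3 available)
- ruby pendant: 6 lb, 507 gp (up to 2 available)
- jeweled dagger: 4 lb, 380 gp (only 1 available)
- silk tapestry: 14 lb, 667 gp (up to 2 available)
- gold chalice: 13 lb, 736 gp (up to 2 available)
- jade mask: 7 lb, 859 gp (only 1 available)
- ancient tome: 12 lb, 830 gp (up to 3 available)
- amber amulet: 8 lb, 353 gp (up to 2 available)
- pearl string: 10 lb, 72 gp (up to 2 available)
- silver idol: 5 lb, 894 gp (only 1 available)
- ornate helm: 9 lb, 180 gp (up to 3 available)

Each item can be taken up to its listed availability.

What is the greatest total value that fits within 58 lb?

7522

Taking 3×crystal orb + 2×ruby pendant + jeweled dagger + jade mask + 2×ancient tome + silver idol: 58 lb used, 7522 in value.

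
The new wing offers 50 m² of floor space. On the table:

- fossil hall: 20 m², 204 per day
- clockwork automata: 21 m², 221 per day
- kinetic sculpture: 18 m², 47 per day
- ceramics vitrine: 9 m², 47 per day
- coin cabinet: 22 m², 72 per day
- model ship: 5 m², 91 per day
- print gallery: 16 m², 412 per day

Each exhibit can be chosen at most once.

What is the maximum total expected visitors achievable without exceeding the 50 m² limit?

By expected visitors per m²: print gallery 25.75, model ship 18.20, clockwork automata 10.52, fossil hall 10.20 lead.
Taking the top-ratio exhibits first gives clockwork automata + model ship + print gallery for 724 (42 m²).
Dropping clockwork automata frees 21 m²; slotting in fossil hall + ceramics vitrine (29 m²) lifts the total to 754 at 50 m².

754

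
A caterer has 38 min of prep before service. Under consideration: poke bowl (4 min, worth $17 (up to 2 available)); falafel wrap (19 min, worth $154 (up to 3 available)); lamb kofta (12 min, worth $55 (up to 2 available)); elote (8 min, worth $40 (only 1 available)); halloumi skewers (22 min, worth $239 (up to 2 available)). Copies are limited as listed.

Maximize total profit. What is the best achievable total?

Density check — halloumi skewers 10.86, falafel wrap 8.11, elote 5.00, lamb kofta 4.58 are the best per min.
2×poke bowl + elote + halloumi skewers uses 38 of the 38 min and totals 313.
That's the maximum — no swap from here does better than 313.

313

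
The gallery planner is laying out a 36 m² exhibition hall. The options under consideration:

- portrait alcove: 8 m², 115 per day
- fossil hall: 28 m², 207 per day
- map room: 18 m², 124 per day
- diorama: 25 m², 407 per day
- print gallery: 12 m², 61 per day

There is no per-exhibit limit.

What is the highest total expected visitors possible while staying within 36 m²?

522

Density check — diorama 16.28, portrait alcove 14.38, fossil hall 7.39 are the best per m².
The ratio ordering already packs tightly: portrait alcove + diorama, 33 m², 522.
Nothing else within 36 m² beats 522.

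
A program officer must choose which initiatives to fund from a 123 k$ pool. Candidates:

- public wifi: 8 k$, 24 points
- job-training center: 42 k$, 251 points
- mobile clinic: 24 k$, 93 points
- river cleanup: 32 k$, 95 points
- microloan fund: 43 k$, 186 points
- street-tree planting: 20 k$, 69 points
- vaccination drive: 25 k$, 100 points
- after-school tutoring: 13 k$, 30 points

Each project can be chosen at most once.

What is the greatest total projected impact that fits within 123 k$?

Taking the top-ratio projects first gives public wifi + job-training center + microloan fund + vaccination drive for 561 (118 k$).
Dropping public wifi frees 8 k$; slotting in after-school tutoring (13 k$) lifts the total to 567 at 123 k$.
Next best is public wifi + job-training center + microloan fund + vaccination drive at 561 (118 k$) — short by 6.

567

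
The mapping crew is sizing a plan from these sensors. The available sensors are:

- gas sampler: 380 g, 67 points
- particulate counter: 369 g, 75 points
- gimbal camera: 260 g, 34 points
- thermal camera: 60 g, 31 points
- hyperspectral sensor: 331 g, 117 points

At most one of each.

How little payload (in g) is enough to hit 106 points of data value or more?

Look for the lowest-payload combination reaching 106.
hyperspectral sensor: 117 data value at 331 g.
Any bundle with less than 331 g falls short of 106.

331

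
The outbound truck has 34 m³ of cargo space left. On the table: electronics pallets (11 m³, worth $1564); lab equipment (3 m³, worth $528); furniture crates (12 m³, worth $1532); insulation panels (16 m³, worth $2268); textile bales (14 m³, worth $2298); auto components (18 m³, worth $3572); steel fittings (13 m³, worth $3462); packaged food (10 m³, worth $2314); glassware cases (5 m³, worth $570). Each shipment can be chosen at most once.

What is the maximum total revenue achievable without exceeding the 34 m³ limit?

7562

Taking the top-ratio shipments first gives lab equipment + steel fittings + packaged food + glassware cases for 6874 (31 m³).
The 15 m³ tied up in packaged food and glassware cases is better spent on auto components — total rises to 7562 (34 m³).
No other feasible combination exceeds 7562.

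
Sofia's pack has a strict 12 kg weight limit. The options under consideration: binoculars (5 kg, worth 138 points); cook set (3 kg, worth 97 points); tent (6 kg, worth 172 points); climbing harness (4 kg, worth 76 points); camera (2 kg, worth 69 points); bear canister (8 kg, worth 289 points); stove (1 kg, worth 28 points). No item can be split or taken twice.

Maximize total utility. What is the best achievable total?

414

The ratio heuristic lands on camera + bear canister + stove (386) but leaves 1 kg idle.
The 2 kg tied up in camera is better spent on cook set — total rises to 414 (12 kg).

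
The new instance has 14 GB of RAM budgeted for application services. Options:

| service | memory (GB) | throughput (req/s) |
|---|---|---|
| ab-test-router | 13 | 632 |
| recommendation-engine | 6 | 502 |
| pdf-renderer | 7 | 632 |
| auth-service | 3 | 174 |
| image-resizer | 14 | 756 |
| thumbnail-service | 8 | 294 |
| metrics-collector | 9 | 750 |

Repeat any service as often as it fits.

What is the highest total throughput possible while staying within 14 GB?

1264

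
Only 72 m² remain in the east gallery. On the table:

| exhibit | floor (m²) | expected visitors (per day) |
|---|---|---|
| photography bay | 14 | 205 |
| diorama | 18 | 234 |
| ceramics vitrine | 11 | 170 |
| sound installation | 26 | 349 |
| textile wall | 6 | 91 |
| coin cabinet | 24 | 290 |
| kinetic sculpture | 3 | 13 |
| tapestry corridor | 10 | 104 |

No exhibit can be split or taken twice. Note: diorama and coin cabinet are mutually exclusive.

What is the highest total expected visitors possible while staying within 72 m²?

971

A density-first pass picks photography bay + ceramics vitrine + sound installation + textile wall + kinetic sculpture + tapestry corridor — 932 at 70 m².
Dropping textile wall and tapestry corridor frees 16 m²; slotting in diorama (18 m²) lifts the total to 971 at 72 m².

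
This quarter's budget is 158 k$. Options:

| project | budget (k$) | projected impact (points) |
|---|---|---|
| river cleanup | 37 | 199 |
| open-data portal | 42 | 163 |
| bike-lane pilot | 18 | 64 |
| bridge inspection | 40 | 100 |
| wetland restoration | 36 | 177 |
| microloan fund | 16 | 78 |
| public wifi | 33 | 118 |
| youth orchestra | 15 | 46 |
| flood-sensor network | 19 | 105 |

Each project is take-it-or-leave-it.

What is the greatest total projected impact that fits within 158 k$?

723

Filling by ratio: river cleanup + open-data portal + wetland restoration + microloan fund + flood-sensor network for 722, with 8 k$ left unused.
Replace open-data portal with public wifi + youth orchestra: the trade gains 1 net, giving 723 at 156 k$.
An exhaustive check of the 512 subsets confirms 723.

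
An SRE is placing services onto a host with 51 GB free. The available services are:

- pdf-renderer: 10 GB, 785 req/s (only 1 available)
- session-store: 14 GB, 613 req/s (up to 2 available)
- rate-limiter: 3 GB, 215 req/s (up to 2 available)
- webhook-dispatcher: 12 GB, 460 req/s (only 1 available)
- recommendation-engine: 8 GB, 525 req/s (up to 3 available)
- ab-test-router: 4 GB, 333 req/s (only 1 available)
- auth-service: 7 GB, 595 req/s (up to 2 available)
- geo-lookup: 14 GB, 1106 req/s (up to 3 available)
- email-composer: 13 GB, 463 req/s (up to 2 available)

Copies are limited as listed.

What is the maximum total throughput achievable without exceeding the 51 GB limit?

4022

Ranking by ratio (throughput/GB): auth-service 85.00, ab-test-router 83.25, geo-lookup 79.00.
A density-first pass picks rate-limiter + ab-test-router + 2×auth-service + 2×geo-lookup — 3950 at 49 GB.
Dropping ab-test-router and auth-service frees 11 GB; slotting in pdf-renderer + rate-limiter (13 GB) lifts the total to 4022 at 51 GB.
Every other selection either busts 51 GB or exceeds an availability limit or fails to beat 4022.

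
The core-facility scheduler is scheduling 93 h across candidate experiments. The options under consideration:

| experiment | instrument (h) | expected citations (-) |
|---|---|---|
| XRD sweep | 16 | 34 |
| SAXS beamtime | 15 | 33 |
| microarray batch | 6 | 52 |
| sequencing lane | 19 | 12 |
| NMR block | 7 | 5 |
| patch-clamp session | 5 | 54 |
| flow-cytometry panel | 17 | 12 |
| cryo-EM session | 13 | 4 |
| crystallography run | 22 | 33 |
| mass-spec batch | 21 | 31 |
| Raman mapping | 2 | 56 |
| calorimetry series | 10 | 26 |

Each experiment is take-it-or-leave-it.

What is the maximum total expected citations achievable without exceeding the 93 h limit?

The ratio heuristic lands on XRD sweep + SAXS beamtime + microarray batch + NMR block + patch-clamp session + crystallography run + Raman mapping + calorimetry series (293) but leaves 10 h idle.
The 7 h tied up in NMR block is better spent on flow-cytometry panel — total rises to 300 (93 h).
Next best is XRD sweep + SAXS beamtime + microarray batch + patch-clamp session + flow-cytometry panel + mass-spec batch + Raman mapping + calorimetry series at 298 (92 h) — short by 2.

300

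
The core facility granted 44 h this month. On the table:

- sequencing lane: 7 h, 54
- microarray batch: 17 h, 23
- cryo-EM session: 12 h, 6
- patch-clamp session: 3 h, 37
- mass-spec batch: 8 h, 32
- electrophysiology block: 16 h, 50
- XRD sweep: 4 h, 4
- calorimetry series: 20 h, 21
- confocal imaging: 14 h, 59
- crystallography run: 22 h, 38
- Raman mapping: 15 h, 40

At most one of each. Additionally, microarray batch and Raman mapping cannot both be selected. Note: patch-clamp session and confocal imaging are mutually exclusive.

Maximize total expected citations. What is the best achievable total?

185

Best packing: sequencing lane + mass-spec batch + confocal imaging + Raman mapping — 44 h, 185 total.
Runner-up sequencing lane + patch-clamp session + electrophysiology block + Raman mapping tops out at 181.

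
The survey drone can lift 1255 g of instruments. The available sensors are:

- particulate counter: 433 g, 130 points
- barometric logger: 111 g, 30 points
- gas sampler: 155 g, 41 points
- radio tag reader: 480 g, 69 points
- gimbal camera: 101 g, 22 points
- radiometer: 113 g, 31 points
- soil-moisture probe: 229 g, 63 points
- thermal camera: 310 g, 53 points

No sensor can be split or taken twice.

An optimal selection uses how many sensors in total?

5

Best achievable data value is 318.
One optimal bundle: particulate counter + gas sampler + radiometer + soil-moisture probe + thermal camera (1240 g).
All optima have 5 sensors.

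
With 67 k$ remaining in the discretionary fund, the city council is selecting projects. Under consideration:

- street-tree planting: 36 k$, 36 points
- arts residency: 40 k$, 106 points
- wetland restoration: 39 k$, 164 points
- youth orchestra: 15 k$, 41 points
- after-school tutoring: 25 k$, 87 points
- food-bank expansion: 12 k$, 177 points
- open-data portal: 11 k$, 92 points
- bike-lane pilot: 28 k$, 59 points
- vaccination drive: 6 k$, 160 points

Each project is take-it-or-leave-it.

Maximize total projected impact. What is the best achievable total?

516

By projected impact per k$: vaccination drive 26.67, food-bank expansion 14.75, open-data portal 8.36, wetland restoration 4.21 lead.
Best packing: after-school tutoring + food-bank expansion + open-data portal + vaccination drive — 54 k$, 516 total.
The spare 13 k$ is too small for any remaining project, and no exchange beats 516.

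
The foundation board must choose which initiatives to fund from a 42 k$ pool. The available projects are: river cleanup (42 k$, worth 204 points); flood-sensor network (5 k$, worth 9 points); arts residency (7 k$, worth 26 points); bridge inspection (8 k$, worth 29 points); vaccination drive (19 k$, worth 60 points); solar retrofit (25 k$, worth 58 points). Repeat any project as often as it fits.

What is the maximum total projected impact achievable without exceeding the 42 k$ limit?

204

Best packing: river cleanup — 42 k$, 204 total.
Every other selection either busts 42 k$ or fails to beat 204.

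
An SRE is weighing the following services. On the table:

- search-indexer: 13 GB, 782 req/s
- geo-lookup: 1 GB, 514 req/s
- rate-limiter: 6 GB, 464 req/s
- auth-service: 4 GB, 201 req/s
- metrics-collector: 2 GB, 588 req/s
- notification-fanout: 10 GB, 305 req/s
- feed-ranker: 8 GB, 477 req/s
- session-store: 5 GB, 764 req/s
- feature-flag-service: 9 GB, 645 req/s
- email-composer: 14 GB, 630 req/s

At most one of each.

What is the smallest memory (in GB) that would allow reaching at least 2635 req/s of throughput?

21

Need the lightest bundle worth ≥ 2635.
search-indexer + geo-lookup + metrics-collector + session-store: 2648 throughput at 21 GB.
Below 21 GB the best achievable stays under 2635.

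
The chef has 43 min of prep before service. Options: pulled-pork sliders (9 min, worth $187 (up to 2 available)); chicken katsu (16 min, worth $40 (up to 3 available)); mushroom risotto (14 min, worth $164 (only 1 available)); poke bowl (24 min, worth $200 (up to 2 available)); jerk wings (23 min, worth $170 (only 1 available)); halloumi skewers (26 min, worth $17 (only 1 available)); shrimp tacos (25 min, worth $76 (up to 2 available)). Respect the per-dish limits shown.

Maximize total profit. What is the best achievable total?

574

A density-first pass picks 2×pulled-pork sliders + mushroom risotto — 538 at 32 min.
Replace mushroom risotto with poke bowl: the trade gains 36 net, giving 574 at 42 min.
Every other selection either busts 43 min or exceeds an availability limit or fails to beat 574.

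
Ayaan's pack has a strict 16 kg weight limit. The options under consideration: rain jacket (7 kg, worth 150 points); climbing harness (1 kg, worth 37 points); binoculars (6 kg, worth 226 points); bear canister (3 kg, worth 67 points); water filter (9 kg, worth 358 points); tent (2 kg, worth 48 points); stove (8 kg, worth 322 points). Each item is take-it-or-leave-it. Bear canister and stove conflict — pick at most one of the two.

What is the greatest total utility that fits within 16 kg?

621

Taking the top-ratio items first gives climbing harness + binoculars + stove for 585 (15 kg).
Dropping stove frees 8 kg; slotting in water filter (9 kg) lifts the total to 621 at 16 kg.
The closest alternative, binoculars + tent + stove, reaches only 596.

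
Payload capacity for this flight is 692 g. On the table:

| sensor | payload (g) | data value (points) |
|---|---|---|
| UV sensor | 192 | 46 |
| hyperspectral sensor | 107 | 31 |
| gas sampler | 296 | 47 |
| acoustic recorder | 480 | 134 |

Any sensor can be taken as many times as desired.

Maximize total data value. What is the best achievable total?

6×hyperspectral sensor uses 642 of the 692 g and totals 186.
That's the maximum — no swap from here does better than 186.

186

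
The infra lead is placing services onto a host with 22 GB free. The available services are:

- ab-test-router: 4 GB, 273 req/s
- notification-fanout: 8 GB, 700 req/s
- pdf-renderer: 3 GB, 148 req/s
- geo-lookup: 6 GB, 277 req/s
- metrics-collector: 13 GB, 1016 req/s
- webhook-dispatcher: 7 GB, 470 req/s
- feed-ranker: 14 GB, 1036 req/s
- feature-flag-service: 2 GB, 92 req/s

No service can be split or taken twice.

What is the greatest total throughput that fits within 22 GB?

1736

Ranking by ratio (throughput/GB): notification-fanout 87.50, metrics-collector 78.15, feed-ranker 74.00.
Taking the top-ratio services first gives notification-fanout + metrics-collector for 1716 (21 GB).
Dropping metrics-collector frees 13 GB; slotting in feed-ranker (14 GB) lifts the total to 1736 at 22 GB.
Nothing else within 22 GB beats 1736.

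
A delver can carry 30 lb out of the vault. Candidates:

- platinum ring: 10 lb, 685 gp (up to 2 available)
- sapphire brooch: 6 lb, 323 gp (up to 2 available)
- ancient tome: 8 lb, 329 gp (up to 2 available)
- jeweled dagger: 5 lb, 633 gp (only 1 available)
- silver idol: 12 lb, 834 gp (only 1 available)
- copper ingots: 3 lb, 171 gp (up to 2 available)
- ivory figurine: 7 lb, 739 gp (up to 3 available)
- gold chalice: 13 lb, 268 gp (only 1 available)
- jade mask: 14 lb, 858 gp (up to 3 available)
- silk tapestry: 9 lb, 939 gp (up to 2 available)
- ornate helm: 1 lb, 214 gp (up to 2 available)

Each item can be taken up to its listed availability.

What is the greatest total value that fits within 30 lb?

A density-first pass picks jeweled dagger + 3×ivory figurine + 2×ornate helm — 3278 at 28 lb.
Replace ivory figurine with silk tapestry: the trade gains 200 net, giving 3478 at 30 lb.

3478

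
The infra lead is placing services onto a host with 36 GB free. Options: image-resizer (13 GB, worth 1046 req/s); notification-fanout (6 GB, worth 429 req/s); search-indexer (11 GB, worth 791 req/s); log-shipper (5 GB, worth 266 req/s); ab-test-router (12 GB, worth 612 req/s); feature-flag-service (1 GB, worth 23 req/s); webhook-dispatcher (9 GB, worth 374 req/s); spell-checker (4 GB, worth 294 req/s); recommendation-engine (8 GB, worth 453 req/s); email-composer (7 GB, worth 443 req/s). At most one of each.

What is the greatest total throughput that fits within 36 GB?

2597

Density check — image-resizer 80.46, spell-checker 73.50, search-indexer 71.91 are the best per GB.
A density-first pass picks image-resizer + notification-fanout + search-indexer + feature-flag-service + spell-checker — 2583 at 35 GB.
Replace notification-fanout with email-composer: the trade gains 14 net, giving 2597 at 36 GB.
Next best is image-resizer + search-indexer + spell-checker + recommendation-engine at 2584 (36 GB) — short by 13.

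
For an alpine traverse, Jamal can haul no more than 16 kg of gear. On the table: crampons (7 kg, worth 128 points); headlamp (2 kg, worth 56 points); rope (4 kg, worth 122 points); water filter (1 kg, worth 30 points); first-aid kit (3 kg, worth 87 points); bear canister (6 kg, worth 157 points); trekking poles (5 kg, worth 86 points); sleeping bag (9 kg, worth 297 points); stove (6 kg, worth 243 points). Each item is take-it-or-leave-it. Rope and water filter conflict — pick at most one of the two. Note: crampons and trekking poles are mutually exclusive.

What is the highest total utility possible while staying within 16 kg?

Ranking by ratio (utility/kg): stove 40.50, sleeping bag 33.00, rope 30.50, water filter 30.00.
Water filter + sleeping bag + stove uses 16 of the 16 kg and totals 570.
An exhaustive check of the 512 subsets confirms 570.

570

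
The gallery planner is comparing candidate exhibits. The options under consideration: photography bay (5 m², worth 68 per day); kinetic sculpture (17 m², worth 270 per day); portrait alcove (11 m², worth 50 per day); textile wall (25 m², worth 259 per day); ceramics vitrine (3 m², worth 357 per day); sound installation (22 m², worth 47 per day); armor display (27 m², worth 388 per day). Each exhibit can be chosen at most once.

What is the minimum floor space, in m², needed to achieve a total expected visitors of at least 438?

Look for the lowest-floor combination reaching 438.
Taking photography bay + portrait alcove + ceramics vitrine gives 475 (≥ 438) for 19 m².
Any bundle with less than 19 m² falls short of 438.

19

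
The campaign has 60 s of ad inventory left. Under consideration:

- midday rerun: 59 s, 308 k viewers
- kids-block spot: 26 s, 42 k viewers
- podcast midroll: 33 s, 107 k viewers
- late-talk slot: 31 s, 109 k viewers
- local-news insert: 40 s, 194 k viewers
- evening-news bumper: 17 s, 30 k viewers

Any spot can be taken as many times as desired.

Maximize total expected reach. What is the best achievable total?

308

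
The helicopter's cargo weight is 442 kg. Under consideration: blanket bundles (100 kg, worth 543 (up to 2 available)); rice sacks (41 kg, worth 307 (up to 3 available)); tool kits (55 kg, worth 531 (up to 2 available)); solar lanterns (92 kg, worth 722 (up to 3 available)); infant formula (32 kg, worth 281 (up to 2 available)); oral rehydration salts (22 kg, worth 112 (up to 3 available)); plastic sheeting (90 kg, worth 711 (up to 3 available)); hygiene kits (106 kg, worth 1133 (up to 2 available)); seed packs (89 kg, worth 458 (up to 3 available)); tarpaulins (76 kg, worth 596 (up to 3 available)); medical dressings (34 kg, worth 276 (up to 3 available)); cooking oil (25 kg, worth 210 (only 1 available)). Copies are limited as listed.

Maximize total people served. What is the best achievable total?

4278

Taking the top-ratio supplies first gives 2×tool kits + 2×infant formula + oral rehydration salts + 2×hygiene kits + cooking oil for 4212 (433 kg).
The 25 kg tied up in cooking oil is better spent on medical dressings — total rises to 4278 (442 kg).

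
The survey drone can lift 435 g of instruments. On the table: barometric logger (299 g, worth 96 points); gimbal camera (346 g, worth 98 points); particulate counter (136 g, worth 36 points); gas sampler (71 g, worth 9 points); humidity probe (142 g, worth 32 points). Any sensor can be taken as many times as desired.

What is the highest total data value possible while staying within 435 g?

132

Taking barometric logger + particulate counter: 435 g used, 132 in data value.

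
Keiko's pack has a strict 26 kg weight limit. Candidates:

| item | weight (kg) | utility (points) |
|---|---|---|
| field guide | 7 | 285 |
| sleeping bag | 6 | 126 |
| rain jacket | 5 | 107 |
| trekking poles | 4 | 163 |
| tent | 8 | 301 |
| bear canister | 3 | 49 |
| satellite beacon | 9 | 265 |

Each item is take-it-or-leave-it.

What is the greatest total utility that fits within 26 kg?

875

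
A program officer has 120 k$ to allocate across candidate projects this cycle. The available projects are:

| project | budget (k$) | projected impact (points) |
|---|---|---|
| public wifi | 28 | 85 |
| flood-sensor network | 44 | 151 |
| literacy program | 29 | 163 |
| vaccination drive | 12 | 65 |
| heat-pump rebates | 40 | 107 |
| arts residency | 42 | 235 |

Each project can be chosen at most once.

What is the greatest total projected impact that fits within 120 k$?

Filling by ratio: public wifi + literacy program + vaccination drive + arts residency for 548, with 9 k$ left unused.
Dropping public wifi and vaccination drive frees 40 k$; slotting in flood-sensor network (44 k$) lifts the total to 549 at 115 k$.

549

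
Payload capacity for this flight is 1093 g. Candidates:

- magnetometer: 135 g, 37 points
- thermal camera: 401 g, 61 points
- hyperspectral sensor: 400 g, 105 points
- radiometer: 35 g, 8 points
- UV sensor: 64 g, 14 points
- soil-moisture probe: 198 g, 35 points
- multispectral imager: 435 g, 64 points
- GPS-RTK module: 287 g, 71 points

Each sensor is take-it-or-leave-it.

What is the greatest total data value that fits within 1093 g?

262

Taking the top-ratio sensors first gives magnetometer + hyperspectral sensor + radiometer + UV sensor + GPS-RTK module for 235 (921 g).
Replace radiometer with soil-moisture probe: the trade gains 27 net, giving 262 at 1084 g.
The spare 9 g is too small for any remaining sensor, and no exchange beats 262.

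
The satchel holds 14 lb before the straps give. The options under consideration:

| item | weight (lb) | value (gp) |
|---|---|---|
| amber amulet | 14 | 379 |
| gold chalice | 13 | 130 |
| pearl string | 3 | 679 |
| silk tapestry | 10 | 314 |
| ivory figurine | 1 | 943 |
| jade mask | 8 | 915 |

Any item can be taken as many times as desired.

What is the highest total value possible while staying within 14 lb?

13202

14×ivory figurine uses 14 of the 14 lb and totals 13202.
No other feasible combination exceeds 13202.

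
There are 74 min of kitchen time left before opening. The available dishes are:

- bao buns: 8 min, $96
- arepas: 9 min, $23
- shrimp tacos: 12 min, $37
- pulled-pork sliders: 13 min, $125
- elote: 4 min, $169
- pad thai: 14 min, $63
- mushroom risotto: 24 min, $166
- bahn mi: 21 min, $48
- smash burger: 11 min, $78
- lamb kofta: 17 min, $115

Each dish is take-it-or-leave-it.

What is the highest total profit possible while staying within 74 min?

By profit per min: elote 42.25, bao buns 12.00, pulled-pork sliders 9.62, smash burger 7.09 lead.
Best packing: bao buns + pulled-pork sliders + elote + pad thai + mushroom risotto + smash burger — 74 min, 697 total.
Nothing else within 74 min beats 697.

697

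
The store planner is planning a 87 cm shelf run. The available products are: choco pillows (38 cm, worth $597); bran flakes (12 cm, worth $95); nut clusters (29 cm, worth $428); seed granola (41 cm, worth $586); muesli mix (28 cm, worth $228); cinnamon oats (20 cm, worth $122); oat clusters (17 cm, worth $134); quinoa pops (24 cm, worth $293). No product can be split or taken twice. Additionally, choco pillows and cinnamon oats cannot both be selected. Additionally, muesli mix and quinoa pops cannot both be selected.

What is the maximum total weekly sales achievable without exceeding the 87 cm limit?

Density check — choco pillows 15.71, nut clusters 14.76, seed granola 14.29, quinoa pops 12.21 are the best per cm.
Filling by ratio: choco pillows + bran flakes + nut clusters for 1120, with 8 cm left unused.
Replace bran flakes and nut clusters with seed granola: the trade gains 63 net, giving 1183 at 79 cm.

1183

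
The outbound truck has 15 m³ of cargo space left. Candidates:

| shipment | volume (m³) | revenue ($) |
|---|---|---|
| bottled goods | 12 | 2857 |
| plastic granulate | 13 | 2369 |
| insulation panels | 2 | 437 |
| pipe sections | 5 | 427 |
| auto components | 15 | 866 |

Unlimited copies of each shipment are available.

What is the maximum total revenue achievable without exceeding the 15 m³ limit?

By revenue per m³: bottled goods 238.08, insulation panels 218.50, plastic granulate 182.23 lead.
Taking bottled goods + insulation panels: 14 m³ used, 3294 in revenue.

3294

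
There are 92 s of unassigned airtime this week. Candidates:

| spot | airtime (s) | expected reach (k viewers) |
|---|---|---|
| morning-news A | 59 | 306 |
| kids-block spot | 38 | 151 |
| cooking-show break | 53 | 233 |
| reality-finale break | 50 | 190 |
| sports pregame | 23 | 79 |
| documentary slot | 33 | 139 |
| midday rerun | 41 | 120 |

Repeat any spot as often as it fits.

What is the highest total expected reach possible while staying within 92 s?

Morning-news A + documentary slot uses 92 of the 92 s and totals 445.
Nothing else within 92 s beats 445.

445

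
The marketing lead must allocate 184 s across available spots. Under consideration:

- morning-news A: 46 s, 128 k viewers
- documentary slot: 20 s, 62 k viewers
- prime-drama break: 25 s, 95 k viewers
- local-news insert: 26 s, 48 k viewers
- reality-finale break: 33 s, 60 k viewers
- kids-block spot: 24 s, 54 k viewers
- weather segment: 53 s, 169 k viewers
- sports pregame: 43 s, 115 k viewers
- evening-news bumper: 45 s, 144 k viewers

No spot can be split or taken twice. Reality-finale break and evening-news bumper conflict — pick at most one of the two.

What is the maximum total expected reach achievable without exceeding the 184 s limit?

Ranking by ratio (expected reach/s): prime-drama break 3.80, evening-news bumper 3.20, weather segment 3.19, documentary slot 3.10.
The ratio heuristic lands on documentary slot + prime-drama break + kids-block spot + weather segment + evening-news bumper (524) but leaves 17 s idle.
The 77 s tied up in kids-block spot and weather segment is better spent on morning-news A + sports pregame — total rises to 544 (179 s).

544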